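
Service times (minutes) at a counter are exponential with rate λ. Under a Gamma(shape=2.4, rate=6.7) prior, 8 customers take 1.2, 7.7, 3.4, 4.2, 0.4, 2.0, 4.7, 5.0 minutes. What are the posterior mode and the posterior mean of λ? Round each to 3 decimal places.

Σ times = 28.6. Posterior: Gamma(shape = 2.4+8 = 10.4, rate = 6.7+28.6 = 35.3).
Mode = (α−1)/β = 9.4/35.3 = 0.266.
Mean = α/β = 10.4/35.3 = 0.295.
The posterior is right-skewed, so the mean exceeds the mode.

posterior mode = 0.266, posterior mean = 0.295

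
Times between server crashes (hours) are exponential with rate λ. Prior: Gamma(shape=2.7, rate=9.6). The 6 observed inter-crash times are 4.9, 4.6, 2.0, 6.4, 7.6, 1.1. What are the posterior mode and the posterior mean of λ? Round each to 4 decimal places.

MAP: 0.2127. Posterior mean: 0.2403.

Σ times = 26.6. Posterior: Gamma(shape = 2.7+6 = 8.7, rate = 9.6+26.6 = 36.2).
Mode = (α−1)/β = 7.7/36.2 = 0.2127.
Mean = α/β = 8.7/36.2 = 0.2403.
The posterior is right-skewed, so the mean exceeds the mode.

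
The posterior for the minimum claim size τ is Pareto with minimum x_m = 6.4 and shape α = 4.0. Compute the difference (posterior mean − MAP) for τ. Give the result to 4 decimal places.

The Pareto density is strictly decreasing on [x_m, ∞), so the mode is x_m = 6.4000.
Mean = α·x_m/(α−1) = 4.0·6.4/3.0 = 8.5333.
Difference = 8.5333 − 6.4000 = 2.1333.

2.1333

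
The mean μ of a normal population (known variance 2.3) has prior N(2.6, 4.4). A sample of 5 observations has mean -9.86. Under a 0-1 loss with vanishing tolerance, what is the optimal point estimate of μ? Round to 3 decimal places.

-8.681

Posterior for μ is Normal. Precision-weighted mean: (1/4.4·2.6 + 5/2.3·-9.86) / (1/4.4 + 5/2.3) = -8.681.
A Normal posterior is symmetric, so mode = mean.
This is the posterior mode — the MAP estimate.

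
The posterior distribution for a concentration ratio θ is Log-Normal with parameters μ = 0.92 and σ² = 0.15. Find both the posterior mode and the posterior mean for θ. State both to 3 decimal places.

Mode = exp(μ − σ²) = exp(0.77) = 2.160.
Mean = exp(μ + σ²/2) = exp(0.995) = 2.705.
Mean > mode: the posterior has a right tail.

MAP = 2.160; posterior mean = 2.705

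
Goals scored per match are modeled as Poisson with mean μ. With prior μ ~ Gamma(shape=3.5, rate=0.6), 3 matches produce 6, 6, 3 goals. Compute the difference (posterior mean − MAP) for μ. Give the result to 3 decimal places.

Σ counts = 15. Posterior: Gamma(shape = 3.5+15 = 18.5, rate = 0.6+3 = 3.6).
Mode = (α−1)/β = 17.5/3.6 = 4.861.
Mean = α/β = 18.5/3.6 = 5.139.
Difference = 5.139 − 4.861 = 0.278.
Right-skewed posterior ⇒ mode < mean.

0.278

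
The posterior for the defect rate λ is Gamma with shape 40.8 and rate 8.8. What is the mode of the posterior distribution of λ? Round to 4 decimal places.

4.5227

Mode = (α−1)/β = 39.8/8.8 = 4.5227.
Mean = α/β = 40.8/8.8 = 4.6364.
This is the posterior mode — the MAP estimate.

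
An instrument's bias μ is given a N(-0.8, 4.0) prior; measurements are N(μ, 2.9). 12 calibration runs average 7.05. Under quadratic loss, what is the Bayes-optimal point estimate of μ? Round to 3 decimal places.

6.603

Posterior for μ is Normal. Precision-weighted mean: (1/4.0·-0.8 + 12/2.9·7.05) / (1/4.0 + 12/2.9) = 6.603.
A Normal posterior is symmetric, so mode = mean.
Quadratic loss ⇒ the optimal estimator is the posterior mean.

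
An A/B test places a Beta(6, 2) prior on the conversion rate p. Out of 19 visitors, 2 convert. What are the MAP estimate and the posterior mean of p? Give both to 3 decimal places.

Posterior: Beta(6+2, 2+17) = Beta(8, 19).
Mode = (8−1)/(8+19−2) = 7/25 = 0.280.
Mean = 8/(8+19) = 8/27 = 0.296.

MAP estimate = 0.280, posterior mean = 0.296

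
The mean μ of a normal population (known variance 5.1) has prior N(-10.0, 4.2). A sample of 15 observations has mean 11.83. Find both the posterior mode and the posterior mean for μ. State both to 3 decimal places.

Posterior for μ is Normal. Precision-weighted mean: (1/4.2·-10.0 + 15/5.1·11.83) / (1/4.2 + 15/5.1) = 10.195.
A Normal posterior is symmetric, so mode = mean.

MAP = 10.195; posterior mean = 10.195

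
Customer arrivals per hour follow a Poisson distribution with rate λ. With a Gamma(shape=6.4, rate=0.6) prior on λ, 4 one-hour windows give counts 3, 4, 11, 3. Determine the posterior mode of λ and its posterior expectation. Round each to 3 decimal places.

λ_MAP = 5.739, E[λ|data] = 5.957

Σ counts = 21. Posterior: Gamma(shape = 6.4+21 = 27.4, rate = 0.6+4 = 4.6).
Mode = (α−1)/β = 26.4/4.6 = 5.739.
Mean = α/β = 27.4/4.6 = 5.957.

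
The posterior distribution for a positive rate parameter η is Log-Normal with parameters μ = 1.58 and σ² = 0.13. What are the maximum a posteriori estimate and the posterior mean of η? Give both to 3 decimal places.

MAP = 4.263; posterior mean = 5.181

Mode = exp(μ − σ²) = exp(1.45) = 4.263.
Mean = exp(μ + σ²/2) = exp(1.645) = 5.181.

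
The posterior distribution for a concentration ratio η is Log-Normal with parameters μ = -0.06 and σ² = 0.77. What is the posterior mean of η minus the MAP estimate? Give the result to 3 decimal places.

0.948

Mode = exp(μ − σ²) = exp(-0.83) = 0.436.
Mean = exp(μ + σ²/2) = exp(0.325) = 1.384.
Difference = 1.384 − 0.436 = 0.948.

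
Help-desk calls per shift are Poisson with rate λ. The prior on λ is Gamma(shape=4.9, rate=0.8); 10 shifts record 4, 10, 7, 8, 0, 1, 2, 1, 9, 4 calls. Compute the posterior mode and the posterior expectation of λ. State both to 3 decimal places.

Σ counts = 46. Posterior: Gamma(shape = 4.9+46 = 50.9, rate = 0.8+10 = 10.8).
Mode = (α−1)/β = 49.9/10.8 = 4.620.
Mean = α/β = 50.9/10.8 = 4.713.
Mean > mode: the posterior has a right tail.

λ_MAP = 4.620, E[λ|data] = 4.713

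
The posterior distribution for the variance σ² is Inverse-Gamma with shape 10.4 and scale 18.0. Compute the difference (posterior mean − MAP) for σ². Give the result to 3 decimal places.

Mode = β/(α+1) = 18.0/11.4 = 1.579.
Mean = β/(α−1) = 18.0/9.4 = 1.915.
Difference = 1.915 − 1.579 = 0.336.

0.336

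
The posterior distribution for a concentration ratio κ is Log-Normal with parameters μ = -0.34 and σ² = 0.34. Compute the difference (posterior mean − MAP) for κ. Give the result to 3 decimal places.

Mode = exp(μ − σ²) = exp(-0.68) = 0.507.
Mean = exp(μ + σ²/2) = exp(-0.170) = 0.844.
Difference = 0.844 − 0.507 = 0.337.
The posterior is right-skewed, so the mean exceeds the mode.

0.337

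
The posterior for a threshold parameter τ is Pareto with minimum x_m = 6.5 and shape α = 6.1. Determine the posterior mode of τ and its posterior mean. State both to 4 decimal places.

MAP = 6.5000, posterior mean = 7.7745

The Pareto density is strictly decreasing on [x_m, ∞), so the mode is x_m = 6.5000.
Mean = α·x_m/(α−1) = 6.1·6.5/5.1 = 7.7745.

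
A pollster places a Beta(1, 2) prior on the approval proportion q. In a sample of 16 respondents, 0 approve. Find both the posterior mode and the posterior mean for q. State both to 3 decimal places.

MAP = 0.000, posterior mean = 0.053

Posterior: Beta(1+0, 2+16) = Beta(1, 18).
Since α = 1 ≤ 1 and β > 1, the Beta density is monotone decreasing on [0,1]; the mode is at 0.
Mean = 1/(1+18) = 0.053.
Mean > mode: the posterior has a right tail.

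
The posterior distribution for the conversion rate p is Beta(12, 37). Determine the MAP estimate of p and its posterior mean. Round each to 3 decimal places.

MAP estimate = 0.234, posterior mean = 0.245

Mode = (12−1)/(12+37−2) = 11/47 = 0.234.
Mean = 12/(12+37) = 12/49 = 0.245.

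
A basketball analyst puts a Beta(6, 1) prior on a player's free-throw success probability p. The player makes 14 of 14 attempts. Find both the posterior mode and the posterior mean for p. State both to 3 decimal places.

Posterior: Beta(6+14, 1+0) = Beta(20, 1).
Since β = 1 ≤ 1 and α > 1, the Beta density is monotone increasing on [0,1]; the mode is at 1.
Mean = 20/(20+1) = 0.952.

MAP: 1.000. Posterior mean: 0.952.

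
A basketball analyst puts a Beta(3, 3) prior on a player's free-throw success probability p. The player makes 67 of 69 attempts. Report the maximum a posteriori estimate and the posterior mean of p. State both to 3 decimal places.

Posterior: Beta(3+67, 3+2) = Beta(70, 5).
Mode = (70−1)/(70+5−2) = 69/73 = 0.945.
Mean = 70/(70+5) = 70/75 = 0.933.
The posterior is left-skewed, so the mode exceeds the mean.

MAP = 0.945, posterior mean = 0.933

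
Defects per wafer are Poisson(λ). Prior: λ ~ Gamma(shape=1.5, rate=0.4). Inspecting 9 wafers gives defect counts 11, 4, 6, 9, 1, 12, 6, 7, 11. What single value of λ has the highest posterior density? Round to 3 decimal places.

Σ counts = 67. Posterior: Gamma(shape = 1.5+67 = 68.5, rate = 0.4+9 = 9.4).
Mode = (α−1)/β = 67.5/9.4 = 7.181.
Mean = α/β = 68.5/9.4 = 7.287.
This is the posterior mode — the MAP estimate.

7.181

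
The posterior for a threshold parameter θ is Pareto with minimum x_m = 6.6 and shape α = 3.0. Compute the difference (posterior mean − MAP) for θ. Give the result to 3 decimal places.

The Pareto density is strictly decreasing on [x_m, ∞), so the mode is x_m = 6.600.
Mean = α·x_m/(α−1) = 3.0·6.6/2.0 = 9.900.
Difference = 9.900 − 6.600 = 3.300.
The posterior is right-skewed, so the mean exceeds the mode.

3.300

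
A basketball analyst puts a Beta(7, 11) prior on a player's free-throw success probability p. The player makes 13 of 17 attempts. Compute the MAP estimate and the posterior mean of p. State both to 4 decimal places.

Posterior: Beta(7+13, 11+4) = Beta(20, 15).
Mode = (20−1)/(20+15−2) = 19/33 = 0.5758.
Mean = 20/(20+15) = 20/35 = 0.5714.

MAP: 0.5758. Posterior mean: 0.5714.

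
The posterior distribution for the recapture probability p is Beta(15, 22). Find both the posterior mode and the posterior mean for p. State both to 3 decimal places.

Mode = (15−1)/(15+22−2) = 14/35 = 0.400.
Mean = 15/(15+22) = 15/37 = 0.405.
The mean is pulled above the mode by the posterior's right skew.

p_MAP = 0.400, E[p|data] = 0.405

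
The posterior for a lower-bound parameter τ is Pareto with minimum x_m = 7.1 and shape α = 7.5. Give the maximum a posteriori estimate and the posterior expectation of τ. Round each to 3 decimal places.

The Pareto density is strictly decreasing on [x_m, ∞), so the mode is x_m = 7.100.
Mean = α·x_m/(α−1) = 7.5·7.1/6.5 = 8.192.

MAP: 7.100. Posterior mean: 8.192.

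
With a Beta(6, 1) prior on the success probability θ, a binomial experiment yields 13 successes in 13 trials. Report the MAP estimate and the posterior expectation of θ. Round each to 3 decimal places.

MAP = 1.000; posterior mean = 0.950

Posterior: Beta(6+13, 1+0) = Beta(19, 1).
Since β = 1 ≤ 1 and α > 1, the Beta density is monotone increasing on [0,1]; the mode is at 1.
Mean = 19/(19+1) = 0.950.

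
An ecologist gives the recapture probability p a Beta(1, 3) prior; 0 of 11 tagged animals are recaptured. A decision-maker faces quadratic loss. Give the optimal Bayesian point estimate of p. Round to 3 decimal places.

0.067

Posterior: Beta(1+0, 3+11) = Beta(1, 14).
Since α = 1 ≤ 1 and β > 1, the Beta density is monotone decreasing on [0,1]; the mode is at 0.
Mean = 1/(1+14) = 0.067.
Quadratic loss ⇒ the optimal estimator is the posterior mean.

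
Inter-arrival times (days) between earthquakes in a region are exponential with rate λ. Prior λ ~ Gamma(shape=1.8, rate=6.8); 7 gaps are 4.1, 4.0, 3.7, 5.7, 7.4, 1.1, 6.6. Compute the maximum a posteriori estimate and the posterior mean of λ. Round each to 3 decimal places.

Σ times = 32.6. Posterior: Gamma(shape = 1.8+7 = 8.8, rate = 6.8+32.6 = 39.4).
Mode = (α−1)/β = 7.8/39.4 = 0.198.
Mean = α/β = 8.8/39.4 = 0.223.

MAP = 0.198; posterior mean = 0.223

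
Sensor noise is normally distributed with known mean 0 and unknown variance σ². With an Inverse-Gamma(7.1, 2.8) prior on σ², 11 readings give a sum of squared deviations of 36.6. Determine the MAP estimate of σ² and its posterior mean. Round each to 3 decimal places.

Posterior: Inverse-Gamma(shape = 7.1+11/2 = 12.6, scale = 2.8+36.6/2 = 21.1).
Mode = β/(α+1) = 21.1/13.6 = 1.551.
Mean = β/(α−1) = 21.1/11.6 = 1.819.
Mean > mode: the posterior has a right tail.

σ²_MAP = 1.551, E[σ²|data] = 1.819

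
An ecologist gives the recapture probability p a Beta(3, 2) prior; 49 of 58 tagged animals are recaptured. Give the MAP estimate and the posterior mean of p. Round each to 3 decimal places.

Posterior: Beta(3+49, 2+9) = Beta(52, 11).
Mode = (52−1)/(52+11−2) = 51/61 = 0.836.
Mean = 52/(52+11) = 52/63 = 0.825.
Left-skewed posterior ⇒ mean < mode.

MAP estimate = 0.836, posterior mean = 0.825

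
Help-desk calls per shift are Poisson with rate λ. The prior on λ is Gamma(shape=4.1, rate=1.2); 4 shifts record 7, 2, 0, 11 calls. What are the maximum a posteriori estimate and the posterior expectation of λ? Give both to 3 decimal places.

Σ counts = 20. Posterior: Gamma(shape = 4.1+20 = 24.1, rate = 1.2+4 = 5.2).
Mode = (α−1)/β = 23.1/5.2 = 4.442.
Mean = α/β = 24.1/5.2 = 4.635.
The posterior is right-skewed, so the mean exceeds the mode.

λ_MAP = 4.442, E[λ|data] = 4.635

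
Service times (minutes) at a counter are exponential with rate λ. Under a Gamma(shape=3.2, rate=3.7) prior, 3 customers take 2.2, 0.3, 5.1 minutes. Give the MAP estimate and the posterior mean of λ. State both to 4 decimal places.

Σ times = 7.6. Posterior: Gamma(shape = 3.2+3 = 6.2, rate = 3.7+7.6 = 11.3).
Mode = (α−1)/β = 5.2/11.3 = 0.4602.
Mean = α/β = 6.2/11.3 = 0.5487.

MAP estimate = 0.4602, posterior mean = 0.5487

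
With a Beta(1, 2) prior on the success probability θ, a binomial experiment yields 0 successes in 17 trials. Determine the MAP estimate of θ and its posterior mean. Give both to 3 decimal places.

Posterior: Beta(1+0, 2+17) = Beta(1, 19).
Since α = 1 ≤ 1 and β > 1, the Beta density is monotone decreasing on [0,1]; the mode is at 0.
Mean = 1/(1+19) = 0.050.

θ_MAP = 0.000, E[θ|data] = 0.050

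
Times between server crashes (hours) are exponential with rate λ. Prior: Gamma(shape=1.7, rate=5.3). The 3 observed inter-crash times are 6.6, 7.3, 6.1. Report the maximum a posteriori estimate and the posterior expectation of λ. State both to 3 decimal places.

Σ times = 20.0. Posterior: Gamma(shape = 1.7+3 = 4.7, rate = 5.3+20.0 = 25.3).
Mode = (α−1)/β = 3.7/25.3 = 0.146.
Mean = α/β = 4.7/25.3 = 0.186.

maximum a posteriori estimate = 0.146, posterior expectation = 0.186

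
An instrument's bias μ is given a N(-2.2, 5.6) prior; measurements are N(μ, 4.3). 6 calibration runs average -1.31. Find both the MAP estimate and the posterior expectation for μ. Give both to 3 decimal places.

MAP = -1.411, posterior mean = -1.411

Posterior for μ is Normal. Precision-weighted mean: (1/5.6·-2.2 + 6/4.3·-1.31) / (1/5.6 + 6/4.3) = -1.411.
A Normal posterior is symmetric, so mode = mean.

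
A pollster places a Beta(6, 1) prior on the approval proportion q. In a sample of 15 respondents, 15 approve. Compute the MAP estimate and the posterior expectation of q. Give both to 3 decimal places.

q_MAP = 1.000, E[q|data] = 0.955

Posterior: Beta(6+15, 1+0) = Beta(21, 1).
Since β = 1 ≤ 1 and α > 1, the Beta density is monotone increasing on [0,1]; the mode is at 1.
Mean = 21/(21+1) = 0.955.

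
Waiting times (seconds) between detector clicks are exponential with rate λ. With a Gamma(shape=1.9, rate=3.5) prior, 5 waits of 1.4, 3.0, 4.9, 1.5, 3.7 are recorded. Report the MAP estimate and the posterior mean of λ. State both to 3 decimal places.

Σ times = 14.5. Posterior: Gamma(shape = 1.9+5 = 6.9, rate = 3.5+14.5 = 18.0).
Mode = (α−1)/β = 5.9/18.0 = 0.328.
Mean = α/β = 6.9/18.0 = 0.383.
The posterior is right-skewed, so the mean exceeds the mode.

MAP = 0.328; posterior mean = 0.383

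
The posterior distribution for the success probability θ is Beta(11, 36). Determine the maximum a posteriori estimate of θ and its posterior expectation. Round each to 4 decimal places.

Mode = (11−1)/(11+36−2) = 10/45 = 0.2222.
Mean = 11/(11+36) = 11/47 = 0.2340.
The mean is pulled above the mode by the posterior's right skew.

θ_MAP = 0.2222, E[θ|data] = 0.2340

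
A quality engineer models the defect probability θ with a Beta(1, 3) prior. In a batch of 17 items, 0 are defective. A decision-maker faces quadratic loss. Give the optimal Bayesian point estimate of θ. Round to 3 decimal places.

0.048

Posterior: Beta(1+0, 3+17) = Beta(1, 20).
Since α = 1 ≤ 1 and β > 1, the Beta density is monotone decreasing on [0,1]; the mode is at 0.
Mean = 1/(1+20) = 0.048.
Quadratic loss ⇒ the optimal estimator is the posterior mean.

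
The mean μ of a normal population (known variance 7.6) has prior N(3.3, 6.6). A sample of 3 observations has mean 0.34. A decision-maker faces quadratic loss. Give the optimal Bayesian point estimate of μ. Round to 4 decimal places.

1.1610

Posterior for μ is Normal. Precision-weighted mean: (1/6.6·3.3 + 3/7.6·0.34) / (1/6.6 + 3/7.6) = 1.1610.
A Normal posterior is symmetric, so mode = mean.
Quadratic loss ⇒ the optimal estimator is the posterior mean.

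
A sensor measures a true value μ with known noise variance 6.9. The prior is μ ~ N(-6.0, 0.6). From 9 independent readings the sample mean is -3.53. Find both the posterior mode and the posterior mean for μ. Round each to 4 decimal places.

MAP: -4.9156. Posterior mean: -4.9156.

Posterior for μ is Normal. Precision-weighted mean: (1/0.6·-6.0 + 9/6.9·-3.53) / (1/0.6 + 9/6.9) = -4.9156.
A Normal posterior is symmetric, so mode = mean.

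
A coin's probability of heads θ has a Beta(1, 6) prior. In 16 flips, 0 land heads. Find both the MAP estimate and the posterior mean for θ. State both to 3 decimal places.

Posterior: Beta(1+0, 6+16) = Beta(1, 22).
Since α = 1 ≤ 1 and β > 1, the Beta density is monotone decreasing on [0,1]; the mode is at 0.
Mean = 1/(1+22) = 0.043.

MAP estimate = 0.000, posterior mean = 0.043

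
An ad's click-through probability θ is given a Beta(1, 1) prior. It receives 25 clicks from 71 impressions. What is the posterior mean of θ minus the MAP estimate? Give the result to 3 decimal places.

0.004

Posterior: Beta(1+25, 1+46) = Beta(26, 47).
Mode = (26−1)/(26+47−2) = 25/71 = 0.352.
With a flat prior the MAP equals the MLE, 25/71.
Mean = 26/(26+47) = 26/73 = 0.356.
Difference = 0.356 − 0.352 = 0.004.
The posterior is right-skewed, so the mean exceeds the mode.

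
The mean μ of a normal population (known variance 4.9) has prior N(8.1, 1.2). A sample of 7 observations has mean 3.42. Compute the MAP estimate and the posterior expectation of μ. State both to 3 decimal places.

Posterior for μ is Normal. Precision-weighted mean: (1/1.2·8.1 + 7/4.9·3.42) / (1/1.2 + 7/4.9) = 5.144.
A Normal posterior is symmetric, so mode = mean.

MAP = 5.144; posterior mean = 5.144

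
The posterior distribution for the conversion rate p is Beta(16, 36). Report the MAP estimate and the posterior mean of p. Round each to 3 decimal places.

Mode = (16−1)/(16+36−2) = 15/50 = 0.300.
Mean = 16/(16+36) = 16/52 = 0.308.
Right-skewed posterior ⇒ mode < mean.

MAP estimate = 0.300, posterior mean = 0.308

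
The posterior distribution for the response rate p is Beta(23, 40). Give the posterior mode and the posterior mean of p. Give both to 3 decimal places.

Mode = (23−1)/(23+40−2) = 22/61 = 0.361.
Mean = 23/(23+40) = 23/63 = 0.365.
The mean is pulled above the mode by the posterior's right skew.

p_MAP = 0.361, E[p|data] = 0.365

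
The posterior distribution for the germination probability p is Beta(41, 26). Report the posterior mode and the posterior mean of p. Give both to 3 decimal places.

Mode = (41−1)/(41+26−2) = 40/65 = 0.615.
Mean = 41/(41+26) = 41/67 = 0.612.
The posterior is left-skewed, so the mode exceeds the mean.

MAP: 0.615. Posterior mean: 0.612.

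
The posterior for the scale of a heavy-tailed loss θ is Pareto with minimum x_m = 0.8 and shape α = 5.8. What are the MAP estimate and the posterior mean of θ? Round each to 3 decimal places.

The Pareto density is strictly decreasing on [x_m, ∞), so the mode is x_m = 0.800.
Mean = α·x_m/(α−1) = 5.8·0.8/4.8 = 0.967.
Right-skewed posterior ⇒ mode < mean.

θ_MAP = 0.800, E[θ|data] = 0.967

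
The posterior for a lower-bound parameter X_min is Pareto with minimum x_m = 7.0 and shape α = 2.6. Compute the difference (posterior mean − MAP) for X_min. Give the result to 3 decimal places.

The Pareto density is strictly decreasing on [x_m, ∞), so the mode is x_m = 7.000.
Mean = α·x_m/(α−1) = 2.6·7.0/1.6 = 11.375.
Difference = 11.375 − 7.000 = 4.375.
Right-skewed posterior ⇒ mode < mean.

4.375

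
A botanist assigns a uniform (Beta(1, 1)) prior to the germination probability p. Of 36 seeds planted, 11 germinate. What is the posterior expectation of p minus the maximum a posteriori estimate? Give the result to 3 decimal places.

0.010

Posterior: Beta(1+11, 1+25) = Beta(12, 26).
Mode = (12−1)/(12+26−2) = 11/36 = 0.306.
With a flat prior the MAP equals the MLE, 11/36.
Mean = 12/(12+26) = 12/38 = 0.316.
Difference = 0.316 − 0.306 = 0.010.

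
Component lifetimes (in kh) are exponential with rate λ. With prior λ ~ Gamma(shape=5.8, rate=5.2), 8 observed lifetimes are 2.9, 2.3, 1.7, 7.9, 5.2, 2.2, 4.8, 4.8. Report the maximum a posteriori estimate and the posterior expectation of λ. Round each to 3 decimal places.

maximum a posteriori estimate = 0.346, posterior expectation = 0.373

Σ times = 31.8. Posterior: Gamma(shape = 5.8+8 = 13.8, rate = 5.2+31.8 = 37.0).
Mode = (α−1)/β = 12.8/37.0 = 0.346.
Mean = α/β = 13.8/37.0 = 0.373.
The posterior is right-skewed, so the mean exceeds the mode.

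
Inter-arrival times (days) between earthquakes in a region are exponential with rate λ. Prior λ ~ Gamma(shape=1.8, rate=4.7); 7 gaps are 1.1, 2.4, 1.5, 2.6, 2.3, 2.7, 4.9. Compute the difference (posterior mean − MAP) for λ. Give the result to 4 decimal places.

Σ times = 17.5. Posterior: Gamma(shape = 1.8+7 = 8.8, rate = 4.7+17.5 = 22.2).
Mode = (α−1)/β = 7.8/22.2 = 0.3514.
Mean = α/β = 8.8/22.2 = 0.3964.
Difference = 0.3964 − 0.3514 = 0.0450.

0.0450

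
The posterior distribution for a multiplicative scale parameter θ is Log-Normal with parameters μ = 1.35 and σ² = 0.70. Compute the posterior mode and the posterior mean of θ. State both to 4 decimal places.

MAP: 1.9155. Posterior mean: 5.4739.

Mode = exp(μ − σ²) = exp(0.65) = 1.9155.
Mean = exp(μ + σ²/2) = exp(1.700) = 5.4739.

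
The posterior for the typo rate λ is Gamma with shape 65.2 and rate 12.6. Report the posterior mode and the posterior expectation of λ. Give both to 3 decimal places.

MAP = 5.095, posterior mean = 5.175

Mode = (α−1)/β = 64.2/12.6 = 5.095.
Mean = α/β = 65.2/12.6 = 5.175.
Right-skewed posterior ⇒ mode < mean.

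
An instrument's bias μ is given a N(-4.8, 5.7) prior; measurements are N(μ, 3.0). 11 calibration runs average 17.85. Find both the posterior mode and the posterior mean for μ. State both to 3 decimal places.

Posterior for μ is Normal. Precision-weighted mean: (1/5.7·-4.8 + 11/3.0·17.85) / (1/5.7 + 11/3.0) = 16.816.
A Normal posterior is symmetric, so mode = mean.

μ_MAP = 16.816, E[μ|data] = 16.816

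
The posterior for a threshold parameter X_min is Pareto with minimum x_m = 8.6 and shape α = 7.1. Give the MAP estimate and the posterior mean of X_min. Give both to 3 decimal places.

The Pareto density is strictly decreasing on [x_m, ∞), so the mode is x_m = 8.600.
Mean = α·x_m/(α−1) = 7.1·8.6/6.1 = 10.010.

MAP = 8.600, posterior mean = 10.010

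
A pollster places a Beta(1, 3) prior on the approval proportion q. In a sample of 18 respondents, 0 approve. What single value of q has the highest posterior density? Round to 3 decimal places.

Posterior: Beta(1+0, 3+18) = Beta(1, 21).
Since α = 1 ≤ 1 and β > 1, the Beta density is monotone decreasing on [0,1]; the mode is at 0.
Mean = 1/(1+21) = 0.045.
This is the posterior mode — the MAP estimate.

0.000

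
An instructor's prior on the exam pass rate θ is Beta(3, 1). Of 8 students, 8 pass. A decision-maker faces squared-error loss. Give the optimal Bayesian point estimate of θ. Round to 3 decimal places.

0.917

Posterior: Beta(3+8, 1+0) = Beta(11, 1).
Since β = 1 ≤ 1 and α > 1, the Beta density is monotone increasing on [0,1]; the mode is at 1.
Mean = 11/(11+1) = 0.917.
Squared-error loss ⇒ the optimal estimator is the posterior mean.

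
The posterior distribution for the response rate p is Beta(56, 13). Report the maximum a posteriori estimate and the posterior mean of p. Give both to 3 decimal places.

Mode = (56−1)/(56+13−2) = 55/67 = 0.821.
Mean = 56/(56+13) = 56/69 = 0.812.

p_MAP = 0.821, E[p|data] = 0.812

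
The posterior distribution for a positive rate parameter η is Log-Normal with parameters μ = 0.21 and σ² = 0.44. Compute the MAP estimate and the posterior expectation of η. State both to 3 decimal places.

MAP: 0.795. Posterior mean: 1.537.

Mode = exp(μ − σ²) = exp(-0.23) = 0.795.
Mean = exp(μ + σ²/2) = exp(0.430) = 1.537.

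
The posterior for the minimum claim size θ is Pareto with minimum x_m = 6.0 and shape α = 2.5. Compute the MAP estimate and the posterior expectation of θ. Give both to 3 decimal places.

The Pareto density is strictly decreasing on [x_m, ∞), so the mode is x_m = 6.000.
Mean = α·x_m/(α−1) = 2.5·6.0/1.5 = 10.000.

MAP estimate = 6.000, posterior expectation = 10.000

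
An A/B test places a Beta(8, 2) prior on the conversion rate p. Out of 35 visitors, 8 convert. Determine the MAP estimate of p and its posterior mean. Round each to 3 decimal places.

Posterior: Beta(8+8, 2+27) = Beta(16, 29).
Mode = (16−1)/(16+29−2) = 15/43 = 0.349.
Mean = 16/(16+29) = 16/45 = 0.356.

p_MAP = 0.349, E[p|data] = 0.356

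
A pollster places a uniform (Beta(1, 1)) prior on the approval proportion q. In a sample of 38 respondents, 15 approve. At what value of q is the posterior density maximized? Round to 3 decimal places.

Posterior: Beta(1+15, 1+23) = Beta(16, 24).
Mode = (16−1)/(16+24−2) = 15/38 = 0.395.
Mean = 16/(16+24) = 16/40 = 0.400.
This is the posterior mode — the MAP estimate.

0.395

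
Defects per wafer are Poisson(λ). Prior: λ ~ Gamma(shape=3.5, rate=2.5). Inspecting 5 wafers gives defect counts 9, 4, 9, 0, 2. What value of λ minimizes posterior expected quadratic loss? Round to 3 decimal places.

Σ counts = 24. Posterior: Gamma(shape = 3.5+24 = 27.5, rate = 2.5+5 = 7.5).
Mode = (α−1)/β = 26.5/7.5 = 3.533.
Mean = α/β = 27.5/7.5 = 3.667.
Quadratic loss ⇒ the optimal estimator is the posterior mean.

3.667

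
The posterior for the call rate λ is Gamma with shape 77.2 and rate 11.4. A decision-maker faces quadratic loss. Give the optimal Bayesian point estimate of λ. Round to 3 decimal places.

6.772

Mode = (α−1)/β = 76.2/11.4 = 6.684.
Mean = α/β = 77.2/11.4 = 6.772.
Quadratic loss ⇒ the optimal estimator is the posterior mean.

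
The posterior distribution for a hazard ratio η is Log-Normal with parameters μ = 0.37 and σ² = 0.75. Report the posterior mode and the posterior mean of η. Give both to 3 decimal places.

η_MAP = 0.684, E[η|data] = 2.106

Mode = exp(μ − σ²) = exp(-0.38) = 0.684.
Mean = exp(μ + σ²/2) = exp(0.745) = 2.106.
The posterior is right-skewed, so the mean exceeds the mode.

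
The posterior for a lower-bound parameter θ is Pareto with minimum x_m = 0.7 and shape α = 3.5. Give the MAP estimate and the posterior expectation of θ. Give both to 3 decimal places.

MAP: 0.700. Posterior mean: 0.980.

The Pareto density is strictly decreasing on [x_m, ∞), so the mode is x_m = 0.700.
Mean = α·x_m/(α−1) = 3.5·0.7/2.5 = 0.980.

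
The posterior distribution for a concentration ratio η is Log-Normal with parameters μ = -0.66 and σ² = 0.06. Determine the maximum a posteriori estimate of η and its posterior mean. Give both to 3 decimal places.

MAP = 0.487; posterior mean = 0.533

Mode = exp(μ − σ²) = exp(-0.72) = 0.487.
Mean = exp(μ + σ²/2) = exp(-0.630) = 0.533.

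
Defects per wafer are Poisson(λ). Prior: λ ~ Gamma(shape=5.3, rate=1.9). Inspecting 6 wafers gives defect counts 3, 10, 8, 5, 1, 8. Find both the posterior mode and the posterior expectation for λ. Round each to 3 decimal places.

Σ counts = 35. Posterior: Gamma(shape = 5.3+35 = 40.3, rate = 1.9+6 = 7.9).
Mode = (α−1)/β = 39.3/7.9 = 4.975.
Mean = α/β = 40.3/7.9 = 5.101.

posterior mode = 4.975, posterior expectation = 5.101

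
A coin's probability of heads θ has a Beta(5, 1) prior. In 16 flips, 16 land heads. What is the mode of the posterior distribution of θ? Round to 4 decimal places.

1.0000

Posterior: Beta(5+16, 1+0) = Beta(21, 1).
Since β = 1 ≤ 1 and α > 1, the Beta density is monotone increasing on [0,1]; the mode is at 1.
Mean = 21/(21+1) = 0.9545.
This is the posterior mode — the MAP estimate.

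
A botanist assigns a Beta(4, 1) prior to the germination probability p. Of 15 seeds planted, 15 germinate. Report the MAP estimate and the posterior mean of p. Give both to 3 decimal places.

p_MAP = 1.000, E[p|data] = 0.950

Posterior: Beta(4+15, 1+0) = Beta(19, 1).
Since β = 1 ≤ 1 and α > 1, the Beta density is monotone increasing on [0,1]; the mode is at 1.
Mean = 19/(19+1) = 0.950.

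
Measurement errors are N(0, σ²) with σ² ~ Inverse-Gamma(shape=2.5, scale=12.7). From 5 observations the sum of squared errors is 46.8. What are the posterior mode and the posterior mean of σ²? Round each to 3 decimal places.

Posterior: Inverse-Gamma(shape = 2.5+5/2 = 5.0, scale = 12.7+46.8/2 = 36.1).
Mode = β/(α+1) = 36.1/6.0 = 6.017.
Mean = β/(α−1) = 36.1/4.0 = 9.025.
Right-skewed posterior ⇒ mode < mean.

σ²_MAP = 6.017, E[σ²|data] = 9.025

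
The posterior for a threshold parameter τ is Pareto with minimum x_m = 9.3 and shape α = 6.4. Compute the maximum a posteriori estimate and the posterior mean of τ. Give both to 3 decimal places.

The Pareto density is strictly decreasing on [x_m, ∞), so the mode is x_m = 9.300.
Mean = α·x_m/(α−1) = 6.4·9.3/5.4 = 11.022.

τ_MAP = 9.300, E[τ|data] = 11.022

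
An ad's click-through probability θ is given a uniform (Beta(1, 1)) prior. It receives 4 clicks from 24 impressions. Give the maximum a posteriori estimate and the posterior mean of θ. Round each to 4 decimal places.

maximum a posteriori estimate = 0.1667, posterior mean = 0.1923

Posterior: Beta(1+4, 1+20) = Beta(5, 21).
Mode = (5−1)/(5+21−2) = 4/24 = 0.1667.
Mean = 5/(5+21) = 5/26 = 0.1923.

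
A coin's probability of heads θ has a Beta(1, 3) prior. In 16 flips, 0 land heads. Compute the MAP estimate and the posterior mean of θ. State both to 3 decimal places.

Posterior: Beta(1+0, 3+16) = Beta(1, 19).
Since α = 1 ≤ 1 and β > 1, the Beta density is monotone decreasing on [0,1]; the mode is at 0.
Mean = 1/(1+19) = 0.050.

MAP: 0.000. Posterior mean: 0.050.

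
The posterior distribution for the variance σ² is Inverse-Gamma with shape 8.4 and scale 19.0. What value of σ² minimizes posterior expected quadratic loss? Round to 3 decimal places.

Mode = β/(α+1) = 19.0/9.4 = 2.021.
Mean = β/(α−1) = 19.0/7.4 = 2.568.
Quadratic loss ⇒ the optimal estimator is the posterior mean.

2.568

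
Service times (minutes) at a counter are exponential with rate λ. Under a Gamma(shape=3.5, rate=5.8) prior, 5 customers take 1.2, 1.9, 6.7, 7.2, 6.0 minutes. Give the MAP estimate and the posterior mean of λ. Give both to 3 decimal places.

Σ times = 23.0. Posterior: Gamma(shape = 3.5+5 = 8.5, rate = 5.8+23.0 = 28.8).
Mode = (α−1)/β = 7.5/28.8 = 0.260.
Mean = α/β = 8.5/28.8 = 0.295.
Mean > mode: the posterior has a right tail.

MAP estimate = 0.260, posterior mean = 0.295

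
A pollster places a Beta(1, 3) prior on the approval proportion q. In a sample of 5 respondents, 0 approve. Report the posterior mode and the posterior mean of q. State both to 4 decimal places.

Posterior: Beta(1+0, 3+5) = Beta(1, 8).
Since α = 1 ≤ 1 and β > 1, the Beta density is monotone decreasing on [0,1]; the mode is at 0.
Mean = 1/(1+8) = 0.1111.

posterior mode = 0.0000, posterior mean = 0.1111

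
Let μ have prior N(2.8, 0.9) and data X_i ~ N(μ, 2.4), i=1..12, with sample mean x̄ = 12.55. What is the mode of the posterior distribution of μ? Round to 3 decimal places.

10.777

Posterior for μ is Normal. Precision-weighted mean: (1/0.9·2.8 + 12/2.4·12.55) / (1/0.9 + 12/2.4) = 10.777.
A Normal posterior is symmetric, so mode = mean.
This is the posterior mode — the MAP estimate.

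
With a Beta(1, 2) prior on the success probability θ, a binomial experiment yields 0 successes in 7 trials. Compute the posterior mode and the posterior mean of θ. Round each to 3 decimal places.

posterior mode = 0.000, posterior mean = 0.100

Posterior: Beta(1+0, 2+7) = Beta(1, 9).
Since α = 1 ≤ 1 and β > 1, the Beta density is monotone decreasing on [0,1]; the mode is at 0.
Mean = 1/(1+9) = 0.100.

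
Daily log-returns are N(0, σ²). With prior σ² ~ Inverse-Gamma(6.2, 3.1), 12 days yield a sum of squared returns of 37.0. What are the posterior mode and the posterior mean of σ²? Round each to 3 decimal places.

MAP = 1.636; posterior mean = 1.929

Posterior: Inverse-Gamma(shape = 6.2+12/2 = 12.2, scale = 3.1+37.0/2 = 21.6).
Mode = β/(α+1) = 21.6/13.2 = 1.636.
Mean = β/(α−1) = 21.6/11.2 = 1.929.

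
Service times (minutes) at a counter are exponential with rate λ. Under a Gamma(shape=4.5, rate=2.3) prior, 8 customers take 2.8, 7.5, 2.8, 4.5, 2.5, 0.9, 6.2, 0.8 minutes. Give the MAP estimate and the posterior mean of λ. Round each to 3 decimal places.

λ_MAP = 0.380, E[λ|data] = 0.413

Σ times = 28.0. Posterior: Gamma(shape = 4.5+8 = 12.5, rate = 2.3+28.0 = 30.3).
Mode = (α−1)/β = 11.5/30.3 = 0.380.
Mean = α/β = 12.5/30.3 = 0.413.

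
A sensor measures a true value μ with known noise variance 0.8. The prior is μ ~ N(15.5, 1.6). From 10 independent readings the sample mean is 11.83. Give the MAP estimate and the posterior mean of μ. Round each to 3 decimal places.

MAP: 12.005. Posterior mean: 12.005.

Posterior for μ is Normal. Precision-weighted mean: (1/1.6·15.5 + 10/0.8·11.83) / (1/1.6 + 10/0.8) = 12.005.
A Normal posterior is symmetric, so mode = mean.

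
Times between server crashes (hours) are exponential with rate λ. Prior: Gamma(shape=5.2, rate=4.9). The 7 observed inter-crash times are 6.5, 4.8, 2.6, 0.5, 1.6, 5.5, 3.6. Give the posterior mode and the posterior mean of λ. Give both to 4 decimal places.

MAP = 0.3733; posterior mean = 0.4067

Σ times = 25.1. Posterior: Gamma(shape = 5.2+7 = 12.2, rate = 4.9+25.1 = 30.0).
Mode = (α−1)/β = 11.2/30.0 = 0.3733.
Mean = α/β = 12.2/30.0 = 0.4067.
Mean > mode: the posterior has a right tail.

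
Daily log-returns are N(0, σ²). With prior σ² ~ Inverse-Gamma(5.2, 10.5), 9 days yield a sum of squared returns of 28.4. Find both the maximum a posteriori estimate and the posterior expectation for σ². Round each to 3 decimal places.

Posterior: Inverse-Gamma(shape = 5.2+9/2 = 9.7, scale = 10.5+28.4/2 = 24.7).
Mode = β/(α+1) = 24.7/10.7 = 2.308.
Mean = β/(α−1) = 24.7/8.7 = 2.839.

σ²_MAP = 2.308, E[σ²|data] = 2.839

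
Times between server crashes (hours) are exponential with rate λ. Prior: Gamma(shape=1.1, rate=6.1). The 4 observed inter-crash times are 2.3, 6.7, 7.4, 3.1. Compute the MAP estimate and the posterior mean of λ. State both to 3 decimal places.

MAP: 0.160. Posterior mean: 0.199.

Σ times = 19.5. Posterior: Gamma(shape = 1.1+4 = 5.1, rate = 6.1+19.5 = 25.6).
Mode = (α−1)/β = 4.1/25.6 = 0.160.
Mean = α/β = 5.1/25.6 = 0.199.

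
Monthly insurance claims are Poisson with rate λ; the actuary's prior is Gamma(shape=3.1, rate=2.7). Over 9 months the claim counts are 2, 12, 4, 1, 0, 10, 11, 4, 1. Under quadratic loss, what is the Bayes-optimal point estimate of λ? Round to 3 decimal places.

4.111

Σ counts = 45. Posterior: Gamma(shape = 3.1+45 = 48.1, rate = 2.7+9 = 11.7).
Mode = (α−1)/β = 47.1/11.7 = 4.026.
Mean = α/β = 48.1/11.7 = 4.111.
Quadratic loss ⇒ the optimal estimator is the posterior mean.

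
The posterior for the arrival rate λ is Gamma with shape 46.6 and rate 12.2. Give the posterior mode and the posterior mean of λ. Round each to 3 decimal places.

MAP: 3.738. Posterior mean: 3.820.

Mode = (α−1)/β = 45.6/12.2 = 3.738.
Mean = α/β = 46.6/12.2 = 3.820.
Mean > mode: the posterior has a right tail.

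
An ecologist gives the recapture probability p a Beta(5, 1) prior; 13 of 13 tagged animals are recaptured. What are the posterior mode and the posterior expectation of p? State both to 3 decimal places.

Posterior: Beta(5+13, 1+0) = Beta(18, 1).
Since β = 1 ≤ 1 and α > 1, the Beta density is monotone increasing on [0,1]; the mode is at 1.
Mean = 18/(18+1) = 0.947.

p_MAP = 1.000, E[p|data] = 0.947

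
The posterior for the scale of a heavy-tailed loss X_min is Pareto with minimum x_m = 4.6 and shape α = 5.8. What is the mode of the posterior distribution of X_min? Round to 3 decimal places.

4.600

The Pareto density is strictly decreasing on [x_m, ∞), so the mode is x_m = 4.600.
Mean = α·x_m/(α−1) = 5.8·4.6/4.8 = 5.558.
This is the posterior mode — the MAP estimate.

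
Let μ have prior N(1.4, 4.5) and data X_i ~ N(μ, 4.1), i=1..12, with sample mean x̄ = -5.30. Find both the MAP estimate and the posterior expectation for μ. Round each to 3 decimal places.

μ_MAP = -4.827, E[μ|data] = -4.827

Posterior for μ is Normal. Precision-weighted mean: (1/4.5·1.4 + 12/4.1·-5.30) / (1/4.5 + 12/4.1) = -4.827.
A Normal posterior is symmetric, so mode = mean.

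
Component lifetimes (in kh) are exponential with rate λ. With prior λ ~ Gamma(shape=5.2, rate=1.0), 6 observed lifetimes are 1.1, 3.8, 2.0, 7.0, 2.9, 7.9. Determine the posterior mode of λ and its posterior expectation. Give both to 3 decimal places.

Σ times = 24.7. Posterior: Gamma(shape = 5.2+6 = 11.2, rate = 1.0+24.7 = 25.7).
Mode = (α−1)/β = 10.2/25.7 = 0.397.
Mean = α/β = 11.2/25.7 = 0.436.

MAP = 0.397; posterior mean = 0.436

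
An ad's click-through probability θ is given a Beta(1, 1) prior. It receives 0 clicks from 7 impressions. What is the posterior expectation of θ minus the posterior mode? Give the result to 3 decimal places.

0.111

Posterior: Beta(1+0, 1+7) = Beta(1, 8).
Since α = 1 ≤ 1 and β > 1, the Beta density is monotone decreasing on [0,1]; the mode is at 0.
Mean = 1/(1+8) = 0.111.
Difference = 0.111 − 0.000 = 0.111.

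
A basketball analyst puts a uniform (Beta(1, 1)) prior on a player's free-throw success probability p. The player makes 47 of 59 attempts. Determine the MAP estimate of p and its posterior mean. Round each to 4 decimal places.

Posterior: Beta(1+47, 1+12) = Beta(48, 13).
Mode = (48−1)/(48+13−2) = 47/59 = 0.7966.
With a flat prior the MAP equals the MLE, 47/59.
Mean = 48/(48+13) = 48/61 = 0.7869.

MAP: 0.7966. Posterior mean: 0.7869.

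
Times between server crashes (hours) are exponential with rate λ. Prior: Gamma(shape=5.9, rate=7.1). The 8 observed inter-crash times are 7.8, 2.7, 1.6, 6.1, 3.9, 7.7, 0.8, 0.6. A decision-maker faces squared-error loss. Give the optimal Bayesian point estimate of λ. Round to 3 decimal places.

0.363

Σ times = 31.2. Posterior: Gamma(shape = 5.9+8 = 13.9, rate = 7.1+31.2 = 38.3).
Mode = (α−1)/β = 12.9/38.3 = 0.337.
Mean = α/β = 13.9/38.3 = 0.363.
Squared-error loss ⇒ the optimal estimator is the posterior mean.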